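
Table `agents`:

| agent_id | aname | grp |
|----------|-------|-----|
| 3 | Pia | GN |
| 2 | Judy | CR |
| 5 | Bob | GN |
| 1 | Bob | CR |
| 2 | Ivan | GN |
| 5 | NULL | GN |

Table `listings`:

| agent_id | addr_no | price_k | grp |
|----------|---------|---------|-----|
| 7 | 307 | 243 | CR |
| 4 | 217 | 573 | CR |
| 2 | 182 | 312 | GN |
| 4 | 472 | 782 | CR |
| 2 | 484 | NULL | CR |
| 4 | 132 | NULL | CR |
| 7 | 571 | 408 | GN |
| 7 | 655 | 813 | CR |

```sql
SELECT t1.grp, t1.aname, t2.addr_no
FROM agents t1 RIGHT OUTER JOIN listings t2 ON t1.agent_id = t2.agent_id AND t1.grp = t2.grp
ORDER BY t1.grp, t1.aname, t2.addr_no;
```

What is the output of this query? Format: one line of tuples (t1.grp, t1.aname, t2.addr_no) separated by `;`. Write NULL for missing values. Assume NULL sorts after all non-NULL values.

RIGHT JOIN keeps every row from `listings`; unmatched rows get NULL for `agents`'s columns.
Matching on t1.agent_id = t2.agent_id AND t1.grp = t2.grp.
- agent_id=3, grp=GN: no matching t2 row.
- agent_id=2, grp=CR: 1 matching t2 row(s), so 1 row(s) emitted.
- agent_id=5, grp=GN: no matching t2 row.
- agent_id=1, grp=CR: no matching t2 row.
- agent_id=2, grp=GN: 1 matching t2 row(s), so 1 row(s) emitted.
- agent_id=5, grp=GN: no matching t2 row.
- 6 row(s) from t2 found no t1 partner → padded with NULL.
After projecting and ordering:
t1.grp | t1.aname | t2.addr_no
CR | Judy | 484
GN | Ivan | 182
NULL | NULL | 132
NULL | NULL | 217
NULL | NULL | 307
NULL | NULL | 472
NULL | NULL | 571
NULL | NULL | 655

(CR, Judy, 484); (GN, Ivan, 182); (NULL, NULL, 132); (NULL, NULL, 217); (NULL, NULL, 307); (NULL, NULL, 472); (NULL, NULL, 571); (NULL, NULL, 655)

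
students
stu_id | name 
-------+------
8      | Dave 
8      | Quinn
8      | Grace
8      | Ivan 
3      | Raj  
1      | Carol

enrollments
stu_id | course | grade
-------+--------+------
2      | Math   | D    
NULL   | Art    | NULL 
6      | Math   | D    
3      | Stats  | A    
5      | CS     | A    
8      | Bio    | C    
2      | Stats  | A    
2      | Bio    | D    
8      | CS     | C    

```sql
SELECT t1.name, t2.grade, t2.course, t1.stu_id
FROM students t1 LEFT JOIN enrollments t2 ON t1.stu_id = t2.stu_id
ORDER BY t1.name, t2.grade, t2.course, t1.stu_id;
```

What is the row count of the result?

10

LEFT JOIN keeps every row from `students`; unmatched rows get NULL for `enrollments`'s columns.
Matching on t1.stu_id = t2.stu_id. A NULL in a compared column never satisfies the condition.
Matched pairs: 9; unmatched t1 rows kept: 1.
Total: 9 matched + 1 padded = 10 rows.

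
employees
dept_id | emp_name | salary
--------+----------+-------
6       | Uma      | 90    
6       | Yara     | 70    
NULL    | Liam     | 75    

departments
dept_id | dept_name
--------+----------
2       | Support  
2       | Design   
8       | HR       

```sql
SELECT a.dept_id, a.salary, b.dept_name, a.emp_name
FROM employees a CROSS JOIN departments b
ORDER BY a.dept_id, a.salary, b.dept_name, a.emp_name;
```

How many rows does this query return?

9

CROSS JOIN pairs every row of `employees` with every row of `departments`: 3 × 3 = 9 rows.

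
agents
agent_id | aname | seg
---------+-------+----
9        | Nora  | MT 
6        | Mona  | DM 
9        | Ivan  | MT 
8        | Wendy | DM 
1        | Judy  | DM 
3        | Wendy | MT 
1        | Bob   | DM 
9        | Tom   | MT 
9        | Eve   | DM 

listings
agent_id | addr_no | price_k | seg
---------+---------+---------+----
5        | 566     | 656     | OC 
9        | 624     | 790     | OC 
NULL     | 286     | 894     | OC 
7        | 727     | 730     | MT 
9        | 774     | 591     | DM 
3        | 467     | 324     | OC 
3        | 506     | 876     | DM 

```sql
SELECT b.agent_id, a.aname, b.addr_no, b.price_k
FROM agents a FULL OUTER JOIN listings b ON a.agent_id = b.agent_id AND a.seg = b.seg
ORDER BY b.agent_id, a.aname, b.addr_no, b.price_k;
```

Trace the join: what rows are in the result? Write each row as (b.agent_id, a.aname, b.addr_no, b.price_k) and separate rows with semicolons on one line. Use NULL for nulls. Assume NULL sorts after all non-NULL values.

(3, NULL, 467, 324); (3, NULL, 506, 876); (5, NULL, 566, 656); (7, NULL, 727, 730); (9, Eve, 774, 591); (9, NULL, 624, 790); (NULL, Bob, NULL, NULL); (NULL, Ivan, NULL, NULL); (NULL, Judy, NULL, NULL); (NULL, Mona, NULL, NULL); (NULL, Nora, NULL, NULL); (NULL, Tom, NULL, NULL); (NULL, Wendy, NULL, NULL); (NULL, Wendy, NULL, NULL); (NULL, NULL, 286, 894)

FULL OUTER JOIN keeps every row from both sides; unmatched rows get NULL for the other side's columns.
Matching on a.agent_id = b.agent_id AND a.seg = b.seg. A NULL in a compared column never satisfies the condition.
- a row (agent_id=9, seg=MT): no match → kept, b columns NULL.
- a row (agent_id=6, seg=DM): no match → kept, b columns NULL.
- a row (agent_id=9, seg=MT): no match → kept, b columns NULL.
- a row (agent_id=8, seg=DM): no match → kept, b columns NULL.
- a row (agent_id=1, seg=DM): no match → kept, b columns NULL.
- a row (agent_id=3, seg=MT): no match → kept, b columns NULL.
- a row (agent_id=1, seg=DM): no match → kept, b columns NULL.
- a row (agent_id=9, seg=MT): no match → kept, b columns NULL.
- a row (agent_id=9, seg=DM): matches 1 b row(s) → 1 output row(s).
- plus 6 unmatched b row(s), each kept with NULL a columns.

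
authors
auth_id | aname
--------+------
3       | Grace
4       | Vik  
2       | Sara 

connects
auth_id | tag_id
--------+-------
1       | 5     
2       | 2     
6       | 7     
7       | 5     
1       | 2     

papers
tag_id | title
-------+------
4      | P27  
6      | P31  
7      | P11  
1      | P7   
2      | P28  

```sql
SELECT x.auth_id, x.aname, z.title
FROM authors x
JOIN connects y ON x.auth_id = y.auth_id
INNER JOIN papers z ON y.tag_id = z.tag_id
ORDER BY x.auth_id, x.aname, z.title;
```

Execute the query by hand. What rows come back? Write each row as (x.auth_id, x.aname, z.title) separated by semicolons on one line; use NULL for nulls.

(2, Sara, P28)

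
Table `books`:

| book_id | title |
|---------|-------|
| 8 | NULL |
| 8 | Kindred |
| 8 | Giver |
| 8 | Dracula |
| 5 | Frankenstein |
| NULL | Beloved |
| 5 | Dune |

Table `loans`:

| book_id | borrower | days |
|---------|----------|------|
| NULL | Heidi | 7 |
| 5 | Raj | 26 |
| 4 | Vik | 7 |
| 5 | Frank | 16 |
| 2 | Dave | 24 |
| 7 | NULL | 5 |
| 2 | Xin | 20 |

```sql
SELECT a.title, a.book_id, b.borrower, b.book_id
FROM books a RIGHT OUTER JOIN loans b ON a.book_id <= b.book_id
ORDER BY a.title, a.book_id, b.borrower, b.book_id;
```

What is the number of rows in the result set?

10

RIGHT JOIN keeps every row from `loans`; unmatched rows get NULL for `books`'s columns.
Matching on a.book_id <= b.book_id. A NULL in a compared column never satisfies the condition.
- book_id=8: no matching b row.
- book_id=8: no matching b row.
- book_id=8: no matching b row.
- book_id=8: no matching b row.
- book_id=5: 3 matching b row(s), so 3 row(s) emitted.
- book_id=NULL: no matching b row.
- book_id=5: 3 matching b row(s), so 3 row(s) emitted.
- plus 4 unmatched b row(s), each kept with NULL a columns.
Total: 6 matched + 4 padded = 10 rows.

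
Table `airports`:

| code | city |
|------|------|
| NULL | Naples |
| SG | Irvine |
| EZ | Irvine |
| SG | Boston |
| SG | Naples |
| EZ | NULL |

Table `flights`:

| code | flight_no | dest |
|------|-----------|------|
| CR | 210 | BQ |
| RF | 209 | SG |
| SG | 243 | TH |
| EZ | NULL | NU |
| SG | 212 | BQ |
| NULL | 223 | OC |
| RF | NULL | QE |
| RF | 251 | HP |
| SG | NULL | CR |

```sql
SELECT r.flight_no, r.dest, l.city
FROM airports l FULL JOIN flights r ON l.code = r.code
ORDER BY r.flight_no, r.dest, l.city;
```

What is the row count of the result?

17

FULL OUTER JOIN keeps every row from both sides; unmatched rows get NULL for the other side's columns.
Matching on l.code = r.code. A NULL in a compared column never satisfies the condition.
Matched pairs: 11; unmatched l rows kept: 1; unmatched r rows kept: 5.
Total: 11 matched + 6 padded = 17 rows.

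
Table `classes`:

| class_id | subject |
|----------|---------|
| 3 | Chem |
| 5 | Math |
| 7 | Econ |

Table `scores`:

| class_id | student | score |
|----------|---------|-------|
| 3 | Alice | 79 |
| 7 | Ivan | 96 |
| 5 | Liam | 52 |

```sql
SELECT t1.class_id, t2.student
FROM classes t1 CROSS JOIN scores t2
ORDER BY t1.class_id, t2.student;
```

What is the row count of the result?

CROSS JOIN pairs every row of `classes` with every row of `scores`: 3 × 3 = 9 rows.

9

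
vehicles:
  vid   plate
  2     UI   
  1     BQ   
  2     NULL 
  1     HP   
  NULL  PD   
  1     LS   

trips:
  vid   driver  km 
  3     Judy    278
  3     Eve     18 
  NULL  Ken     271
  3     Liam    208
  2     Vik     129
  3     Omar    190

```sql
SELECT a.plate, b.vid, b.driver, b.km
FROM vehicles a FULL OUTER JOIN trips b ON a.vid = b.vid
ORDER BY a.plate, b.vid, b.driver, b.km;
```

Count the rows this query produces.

11

FULL OUTER JOIN keeps every row from both sides; unmatched rows get NULL for the other side's columns.
Matching on a.vid = b.vid. A NULL in a compared column never satisfies the condition.
- a[0] vid=2 → 1 match(es) in b → 1 row(s).
- a[1] vid=1 → no match; kept with NULLs on the b side.
- a[2] vid=2 → 1 match(es) in b → 1 row(s).
- a[3] vid=1 → no match; kept with NULLs on the b side.
- a[4] vid=NULL → no match; kept with NULLs on the b side.
- a[5] vid=1 → no match; kept with NULLs on the b side.
- 5 b row(s) had no a match → kept, a columns NULL.
Total: 2 matched + 9 padded = 11 rows.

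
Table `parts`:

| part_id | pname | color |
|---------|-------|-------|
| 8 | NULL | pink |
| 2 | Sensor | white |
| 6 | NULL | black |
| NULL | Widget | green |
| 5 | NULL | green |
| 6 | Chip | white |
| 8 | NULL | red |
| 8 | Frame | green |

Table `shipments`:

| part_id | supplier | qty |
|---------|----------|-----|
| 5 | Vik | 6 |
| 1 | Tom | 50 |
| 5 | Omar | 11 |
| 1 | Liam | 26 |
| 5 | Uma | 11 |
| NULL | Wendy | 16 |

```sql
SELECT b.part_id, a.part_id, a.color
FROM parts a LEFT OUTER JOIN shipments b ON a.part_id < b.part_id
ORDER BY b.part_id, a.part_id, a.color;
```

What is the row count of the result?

10

LEFT JOIN keeps every row from `parts`; unmatched rows get NULL for `shipments`'s columns.
Matching on a.part_id < b.part_id. A NULL in a compared column never satisfies the condition.
- a[0] part_id=8 → no match; kept with NULLs on the b side.
- a[1] part_id=2 → 3 match(es) in b → 3 row(s).
- a[2] part_id=6 → no match; kept with NULLs on the b side.
- a[3] part_id=NULL → no match; kept with NULLs on the b side.
- a[4] part_id=5 → no match; kept with NULLs on the b side.
- a[5] part_id=6 → no match; kept with NULLs on the b side.
- a[6] part_id=8 → no match; kept with NULLs on the b side.
- a[7] part_id=8 → no match; kept with NULLs on the b side.
Total: 3 matched + 7 padded = 10 rows.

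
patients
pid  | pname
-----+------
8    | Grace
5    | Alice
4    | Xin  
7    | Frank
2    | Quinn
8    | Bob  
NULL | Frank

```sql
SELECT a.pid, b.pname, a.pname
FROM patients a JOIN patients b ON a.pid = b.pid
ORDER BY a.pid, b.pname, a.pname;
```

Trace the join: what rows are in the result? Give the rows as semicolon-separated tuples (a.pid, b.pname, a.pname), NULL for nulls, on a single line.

INNER JOIN keeps only pairs where the ON condition holds.
Matching on a.pid = b.pid. A NULL in a compared column never satisfies the condition.
Matched pairs: 8.

(2, Quinn, Quinn); (4, Xin, Xin); (5, Alice, Alice); (7, Frank, Frank); (8, Bob, Bob); (8, Bob, Grace); (8, Grace, Bob); (8, Grace, Grace)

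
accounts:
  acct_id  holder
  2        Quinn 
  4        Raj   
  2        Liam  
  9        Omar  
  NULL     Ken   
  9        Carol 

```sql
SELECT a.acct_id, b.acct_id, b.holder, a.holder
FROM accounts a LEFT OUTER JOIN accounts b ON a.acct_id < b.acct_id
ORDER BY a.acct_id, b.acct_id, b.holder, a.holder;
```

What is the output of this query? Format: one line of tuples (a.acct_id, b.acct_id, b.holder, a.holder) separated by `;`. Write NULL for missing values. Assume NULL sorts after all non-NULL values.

LEFT JOIN keeps every row from `accounts a`; unmatched rows get NULL for `accounts b`'s columns.
Matching on a.acct_id < b.acct_id. A NULL in a compared column never satisfies the condition.
- a row (acct_id=2): matches 3 b row(s) → 3 output row(s).
- a row (acct_id=4): matches 2 b row(s) → 2 output row(s).
- a row (acct_id=2): matches 3 b row(s) → 3 output row(s).
- a row (acct_id=9): no match → kept, b columns NULL.
- a row (acct_id=NULL): no match → kept, b columns NULL.
- a row (acct_id=9): no match → kept, b columns NULL.

(2, 4, Raj, Liam); (2, 4, Raj, Quinn); (2, 9, Carol, Liam); (2, 9, Carol, Quinn); (2, 9, Omar, Liam); (2, 9, Omar, Quinn); (4, 9, Carol, Raj); (4, 9, Omar, Raj); (9, NULL, NULL, Carol); (9, NULL, NULL, Omar); (NULL, NULL, NULL, Ken)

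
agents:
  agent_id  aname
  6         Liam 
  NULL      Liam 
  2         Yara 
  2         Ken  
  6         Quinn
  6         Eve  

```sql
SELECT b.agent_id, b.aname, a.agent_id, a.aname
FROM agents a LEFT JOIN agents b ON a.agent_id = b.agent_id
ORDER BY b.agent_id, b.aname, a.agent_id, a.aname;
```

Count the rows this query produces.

14

LEFT JOIN keeps every row from `agents a`; unmatched rows get NULL for `agents b`'s columns.
Matching on a.agent_id = b.agent_id. A NULL in a compared column never satisfies the condition.
- a (agent_id=6) pairs with 3 row(s) of b.
- a (agent_id=NULL) has no partner → padded with NULL.
- a (agent_id=2) pairs with 2 row(s) of b.
- a (agent_id=2) pairs with 2 row(s) of b.
- a (agent_id=6) pairs with 3 row(s) of b.
- a (agent_id=6) pairs with 3 row(s) of b.
Total: 13 matched + 1 padded = 14 rows.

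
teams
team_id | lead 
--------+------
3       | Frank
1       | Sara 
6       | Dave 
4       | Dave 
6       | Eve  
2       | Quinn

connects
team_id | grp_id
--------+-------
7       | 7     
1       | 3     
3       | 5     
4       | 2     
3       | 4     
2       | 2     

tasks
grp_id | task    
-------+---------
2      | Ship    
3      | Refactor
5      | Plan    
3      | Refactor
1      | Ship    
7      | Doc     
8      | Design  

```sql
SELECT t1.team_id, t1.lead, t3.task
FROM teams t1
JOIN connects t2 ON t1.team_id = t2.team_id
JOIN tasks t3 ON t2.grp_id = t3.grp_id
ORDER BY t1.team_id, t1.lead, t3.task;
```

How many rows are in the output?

5

Evaluate left to right. First `teams t1 INNER JOIN connects t2` on team_id: 5 row(s).
Then INNER JOIN `tasks t3` on grp_id: keep only rows whose t2.grp_id appears in t3.
Result: 5 row(s).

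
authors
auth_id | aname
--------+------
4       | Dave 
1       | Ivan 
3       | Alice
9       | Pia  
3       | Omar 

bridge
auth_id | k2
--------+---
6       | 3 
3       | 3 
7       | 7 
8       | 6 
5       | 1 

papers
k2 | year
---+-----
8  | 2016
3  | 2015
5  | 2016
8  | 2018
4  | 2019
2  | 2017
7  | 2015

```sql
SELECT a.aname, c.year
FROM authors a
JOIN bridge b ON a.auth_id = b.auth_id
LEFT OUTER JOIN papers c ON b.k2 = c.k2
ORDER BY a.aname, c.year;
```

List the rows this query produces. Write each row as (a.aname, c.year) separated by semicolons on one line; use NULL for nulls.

(Alice, 2015); (Omar, 2015)

Joins associate left-to-right: authors INNER JOIN bridge on auth_id gives 2 intermediate row(s).
Then LEFT JOIN `papers c` on k2: each of those 2 rows is kept; rows whose b.k2 has no match in c get NULL for c's columns.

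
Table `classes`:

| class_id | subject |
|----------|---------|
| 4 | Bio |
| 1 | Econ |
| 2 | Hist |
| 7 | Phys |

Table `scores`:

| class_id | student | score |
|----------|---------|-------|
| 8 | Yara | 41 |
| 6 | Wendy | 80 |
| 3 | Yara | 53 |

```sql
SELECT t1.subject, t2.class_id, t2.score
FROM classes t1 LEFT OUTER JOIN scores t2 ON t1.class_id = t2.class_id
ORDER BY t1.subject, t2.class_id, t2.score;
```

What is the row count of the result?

LEFT JOIN keeps every row from `classes`; unmatched rows get NULL for `scores`'s columns.
Matching on t1.class_id = t2.class_id.
- t1[0] class_id=4 → no match; kept with NULLs on the t2 side.
- t1[1] class_id=1 → no match; kept with NULLs on the t2 side.
- t1[2] class_id=2 → no match; kept with NULLs on the t2 side.
- t1[3] class_id=7 → no match; kept with NULLs on the t2 side.
Total: 0 matched + 4 padded = 4 rows.

4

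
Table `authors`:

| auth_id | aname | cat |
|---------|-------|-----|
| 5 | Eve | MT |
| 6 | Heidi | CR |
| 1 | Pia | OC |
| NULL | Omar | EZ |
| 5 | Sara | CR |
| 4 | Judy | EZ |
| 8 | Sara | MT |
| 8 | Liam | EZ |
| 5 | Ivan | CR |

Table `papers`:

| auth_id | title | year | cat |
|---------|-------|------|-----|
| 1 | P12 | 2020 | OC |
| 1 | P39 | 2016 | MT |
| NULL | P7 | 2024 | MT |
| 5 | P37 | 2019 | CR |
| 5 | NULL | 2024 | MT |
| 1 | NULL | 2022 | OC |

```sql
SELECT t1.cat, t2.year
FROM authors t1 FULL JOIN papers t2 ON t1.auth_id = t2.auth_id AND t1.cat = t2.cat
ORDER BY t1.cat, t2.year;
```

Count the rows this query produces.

12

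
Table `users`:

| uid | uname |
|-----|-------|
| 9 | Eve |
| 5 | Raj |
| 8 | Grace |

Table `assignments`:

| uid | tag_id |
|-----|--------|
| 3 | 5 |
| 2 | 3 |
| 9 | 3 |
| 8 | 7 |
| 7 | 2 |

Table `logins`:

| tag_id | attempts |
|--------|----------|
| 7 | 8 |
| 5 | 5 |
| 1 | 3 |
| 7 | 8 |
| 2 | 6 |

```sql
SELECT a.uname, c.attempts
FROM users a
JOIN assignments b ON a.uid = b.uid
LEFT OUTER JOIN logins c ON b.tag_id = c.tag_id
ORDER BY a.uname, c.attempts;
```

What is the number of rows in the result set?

3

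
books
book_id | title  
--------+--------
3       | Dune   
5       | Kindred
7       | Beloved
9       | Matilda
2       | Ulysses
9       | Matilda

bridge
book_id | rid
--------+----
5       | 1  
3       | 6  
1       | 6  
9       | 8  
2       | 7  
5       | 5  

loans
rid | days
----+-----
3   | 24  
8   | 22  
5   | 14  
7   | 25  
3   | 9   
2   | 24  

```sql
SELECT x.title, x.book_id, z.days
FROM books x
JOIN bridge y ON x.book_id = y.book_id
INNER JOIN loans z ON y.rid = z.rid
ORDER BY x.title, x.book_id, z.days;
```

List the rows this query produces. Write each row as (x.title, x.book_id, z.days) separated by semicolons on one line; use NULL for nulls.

Joins associate left-to-right: books INNER JOIN bridge on book_id gives 6 intermediate row(s).
Then INNER JOIN `loans z` on rid: keep only rows whose y.rid appears in z.

(Kindred, 5, 14); (Matilda, 9, 22); (Matilda, 9, 22); (Ulysses, 2, 25)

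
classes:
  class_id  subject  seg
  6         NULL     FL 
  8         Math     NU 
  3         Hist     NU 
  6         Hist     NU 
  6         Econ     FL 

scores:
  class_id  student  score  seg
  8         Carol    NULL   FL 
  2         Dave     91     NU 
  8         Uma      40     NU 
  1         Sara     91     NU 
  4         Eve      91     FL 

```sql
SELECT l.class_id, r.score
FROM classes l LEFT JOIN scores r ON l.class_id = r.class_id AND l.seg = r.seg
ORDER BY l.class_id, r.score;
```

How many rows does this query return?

LEFT JOIN keeps every row from `classes`; unmatched rows get NULL for `scores`'s columns.
Matching on l.class_id = r.class_id AND l.seg = r.seg.
Matched pairs: 1; unmatched l rows kept: 4.
Total: 1 matched + 4 padded = 5 rows.

5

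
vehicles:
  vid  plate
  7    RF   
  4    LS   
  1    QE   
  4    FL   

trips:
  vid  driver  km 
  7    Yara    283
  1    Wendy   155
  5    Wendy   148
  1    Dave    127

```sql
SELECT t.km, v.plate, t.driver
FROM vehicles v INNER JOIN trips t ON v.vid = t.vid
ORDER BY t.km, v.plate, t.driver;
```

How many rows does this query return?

3

INNER JOIN keeps only pairs where the ON condition holds.
Matching on v.vid = t.vid.
- vid=7: 1 matching t row(s), so 1 row(s) emitted.
- vid=4: no matching t row, dropped.
- vid=1: 2 matching t row(s), so 2 row(s) emitted.
- vid=4: no matching t row, dropped.
Total: 3 rows.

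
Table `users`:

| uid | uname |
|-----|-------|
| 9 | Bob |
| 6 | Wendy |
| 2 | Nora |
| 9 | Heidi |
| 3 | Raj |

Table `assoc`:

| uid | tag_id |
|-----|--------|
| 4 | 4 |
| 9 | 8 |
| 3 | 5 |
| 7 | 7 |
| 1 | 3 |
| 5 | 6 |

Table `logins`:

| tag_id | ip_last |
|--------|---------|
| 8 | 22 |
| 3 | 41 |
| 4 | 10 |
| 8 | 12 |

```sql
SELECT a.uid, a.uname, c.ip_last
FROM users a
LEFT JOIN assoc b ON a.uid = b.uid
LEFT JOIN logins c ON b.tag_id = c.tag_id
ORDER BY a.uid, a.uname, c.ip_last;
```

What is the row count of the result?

7

Step 1 — a LEFT JOIN b on uid → 5 row(s).
Then LEFT JOIN `logins c` on tag_id: each of those 5 rows is kept; rows whose b.tag_id has no match in c get NULL for c's columns.
Result: 7 row(s).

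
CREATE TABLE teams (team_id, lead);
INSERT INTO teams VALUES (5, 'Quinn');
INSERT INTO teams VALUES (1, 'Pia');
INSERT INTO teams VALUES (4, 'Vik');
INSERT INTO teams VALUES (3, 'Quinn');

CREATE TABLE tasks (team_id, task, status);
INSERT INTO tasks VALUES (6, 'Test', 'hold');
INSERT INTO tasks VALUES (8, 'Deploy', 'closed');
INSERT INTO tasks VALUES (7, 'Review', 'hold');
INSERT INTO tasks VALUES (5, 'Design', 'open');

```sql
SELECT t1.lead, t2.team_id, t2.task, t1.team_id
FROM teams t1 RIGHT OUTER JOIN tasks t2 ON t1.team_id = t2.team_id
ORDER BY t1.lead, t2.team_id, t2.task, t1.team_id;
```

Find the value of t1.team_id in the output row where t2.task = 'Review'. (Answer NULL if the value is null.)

RIGHT JOIN keeps every row from `tasks`; unmatched rows get NULL for `teams`'s columns.
Matching on t1.team_id = t2.team_id.
- t1 row (team_id=5): matches 1 t2 row(s) → 1 output row(s).
- t1 row (team_id=1): no match.
- t1 row (team_id=4): no match.
- t1 row (team_id=3): no match.
- plus 3 unmatched t2 row(s), each kept with NULL t1 columns.

NULL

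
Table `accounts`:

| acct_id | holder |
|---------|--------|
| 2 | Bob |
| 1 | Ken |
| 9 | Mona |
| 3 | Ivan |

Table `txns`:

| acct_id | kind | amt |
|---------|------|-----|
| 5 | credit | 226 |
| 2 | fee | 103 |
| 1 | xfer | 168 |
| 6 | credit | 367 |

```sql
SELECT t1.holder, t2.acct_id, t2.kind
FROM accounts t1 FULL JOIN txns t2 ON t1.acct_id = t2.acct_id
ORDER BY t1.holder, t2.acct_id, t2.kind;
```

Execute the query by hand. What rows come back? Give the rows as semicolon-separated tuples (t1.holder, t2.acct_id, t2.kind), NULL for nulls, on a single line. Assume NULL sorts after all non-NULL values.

(Bob, 2, fee); (Ivan, NULL, NULL); (Ken, 1, xfer); (Mona, NULL, NULL); (NULL, 5, credit); (NULL, 6, credit)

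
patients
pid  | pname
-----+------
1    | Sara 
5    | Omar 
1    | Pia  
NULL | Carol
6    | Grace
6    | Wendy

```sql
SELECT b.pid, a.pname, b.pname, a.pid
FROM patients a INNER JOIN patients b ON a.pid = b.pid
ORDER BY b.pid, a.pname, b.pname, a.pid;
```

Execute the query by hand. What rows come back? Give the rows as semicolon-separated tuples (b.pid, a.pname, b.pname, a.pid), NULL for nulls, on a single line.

INNER JOIN keeps only pairs where the ON condition holds.
Matching on a.pid = b.pid. A NULL in a compared column never satisfies the condition.
- a[0] pid=1 → 2 match(es) in b → 2 row(s).
- a[1] pid=5 → 1 match(es) in b → 1 row(s).
- a[2] pid=1 → 2 match(es) in b → 2 row(s).
- a[3] pid=NULL → no match; dropped.
- a[4] pid=6 → 2 match(es) in b → 2 row(s).
- a[5] pid=6 → 2 match(es) in b → 2 row(s).
After projecting and ordering:
b.pid | a.pname | b.pname | a.pid
1 | Pia | Pia | 1
1 | Pia | Sara | 1
1 | Sara | Pia | 1
1 | Sara | Sara | 1
5 | Omar | Omar | 5
6 | Grace | Grace | 6
6 | Grace | Wendy | 6
6 | Wendy | Grace | 6
6 | Wendy | Wendy | 6

(1, Pia, Pia, 1); (1, Pia, Sara, 1); (1, Sara, Pia, 1); (1, Sara, Sara, 1); (5, Omar, Omar, 5); (6, Grace, Grace, 6); (6, Grace, Wendy, 6); (6, Wendy, Grace, 6); (6, Wendy, Wendy, 6)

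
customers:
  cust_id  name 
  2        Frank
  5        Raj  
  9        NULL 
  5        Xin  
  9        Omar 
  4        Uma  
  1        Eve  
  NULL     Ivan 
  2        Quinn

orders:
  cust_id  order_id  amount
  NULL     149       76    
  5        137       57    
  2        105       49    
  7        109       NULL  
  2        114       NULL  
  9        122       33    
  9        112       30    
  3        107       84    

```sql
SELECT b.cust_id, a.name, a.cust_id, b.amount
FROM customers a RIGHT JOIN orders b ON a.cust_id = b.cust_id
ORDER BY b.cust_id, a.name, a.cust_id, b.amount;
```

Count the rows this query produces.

RIGHT JOIN keeps every row from `orders`; unmatched rows get NULL for `customers`'s columns.
Matching on a.cust_id = b.cust_id. A NULL in a compared column never satisfies the condition.
Matched pairs: 10; unmatched b rows kept: 3.
Total: 10 matched + 3 padded = 13 rows.

13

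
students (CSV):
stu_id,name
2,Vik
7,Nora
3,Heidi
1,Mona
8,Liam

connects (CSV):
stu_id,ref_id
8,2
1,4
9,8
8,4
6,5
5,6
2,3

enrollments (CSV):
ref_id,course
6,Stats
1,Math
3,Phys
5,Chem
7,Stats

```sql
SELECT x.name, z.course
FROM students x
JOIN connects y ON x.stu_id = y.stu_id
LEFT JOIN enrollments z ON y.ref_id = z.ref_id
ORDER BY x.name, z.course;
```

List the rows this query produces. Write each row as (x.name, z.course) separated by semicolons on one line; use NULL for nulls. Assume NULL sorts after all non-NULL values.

(Liam, NULL); (Liam, NULL); (Mona, NULL); (Vik, Phys)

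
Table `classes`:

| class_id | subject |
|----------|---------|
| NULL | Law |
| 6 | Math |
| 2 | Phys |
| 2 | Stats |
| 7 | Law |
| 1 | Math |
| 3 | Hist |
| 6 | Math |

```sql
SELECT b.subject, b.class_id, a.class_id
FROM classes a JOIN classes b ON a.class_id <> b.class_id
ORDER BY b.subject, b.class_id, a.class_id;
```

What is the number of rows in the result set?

38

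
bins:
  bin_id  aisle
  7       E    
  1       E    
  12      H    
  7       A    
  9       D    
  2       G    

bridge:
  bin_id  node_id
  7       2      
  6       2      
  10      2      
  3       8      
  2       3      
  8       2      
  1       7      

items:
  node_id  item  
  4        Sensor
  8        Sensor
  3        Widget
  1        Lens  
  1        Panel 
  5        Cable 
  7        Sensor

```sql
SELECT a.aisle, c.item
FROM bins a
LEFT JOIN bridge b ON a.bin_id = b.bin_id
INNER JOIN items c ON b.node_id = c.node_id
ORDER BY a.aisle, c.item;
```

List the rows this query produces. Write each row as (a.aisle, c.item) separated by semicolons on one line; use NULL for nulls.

(E, Sensor); (G, Widget)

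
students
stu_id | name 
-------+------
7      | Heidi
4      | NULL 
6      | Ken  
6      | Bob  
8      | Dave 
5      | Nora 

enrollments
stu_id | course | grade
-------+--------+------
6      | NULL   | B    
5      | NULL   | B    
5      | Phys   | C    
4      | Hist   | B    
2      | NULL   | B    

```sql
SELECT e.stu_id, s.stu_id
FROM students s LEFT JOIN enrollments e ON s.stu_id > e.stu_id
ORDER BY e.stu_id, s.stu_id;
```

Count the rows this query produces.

LEFT JOIN keeps every row from `students`; unmatched rows get NULL for `enrollments`'s columns.
Matching on s.stu_id > e.stu_id.
- stu_id=7: 5 matching e row(s), so 5 row(s) emitted.
- stu_id=4: 1 matching e row(s), so 1 row(s) emitted.
- stu_id=6: 4 matching e row(s), so 4 row(s) emitted.
- stu_id=6: 4 matching e row(s), so 4 row(s) emitted.
- stu_id=8: 5 matching e row(s), so 5 row(s) emitted.
- stu_id=5: 2 matching e row(s), so 2 row(s) emitted.
Total: 21 rows.

21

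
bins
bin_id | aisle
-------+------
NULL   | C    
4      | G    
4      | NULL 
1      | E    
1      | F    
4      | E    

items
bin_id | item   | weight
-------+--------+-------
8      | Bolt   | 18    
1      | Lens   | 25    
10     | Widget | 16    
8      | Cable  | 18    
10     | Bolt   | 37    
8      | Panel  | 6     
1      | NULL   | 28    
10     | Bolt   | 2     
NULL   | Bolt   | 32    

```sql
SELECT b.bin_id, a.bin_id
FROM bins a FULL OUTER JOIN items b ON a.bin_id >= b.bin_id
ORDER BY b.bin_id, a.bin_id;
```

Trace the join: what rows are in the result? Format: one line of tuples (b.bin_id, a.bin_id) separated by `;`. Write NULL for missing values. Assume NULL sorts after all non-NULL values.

(1, 1); (1, 1); (1, 1); (1, 1); (1, 4); (1, 4); (1, 4); (1, 4); (1, 4); (1, 4); (8, NULL); (8, NULL); (8, NULL); (10, NULL); (10, NULL); (10, NULL); (NULL, NULL); (NULL, NULL)

FULL OUTER JOIN keeps every row from both sides; unmatched rows get NULL for the other side's columns.
Matching on a.bin_id >= b.bin_id. A NULL in a compared column never satisfies the condition.
Matched pairs: 10; unmatched a rows kept: 1; unmatched b rows kept: 7.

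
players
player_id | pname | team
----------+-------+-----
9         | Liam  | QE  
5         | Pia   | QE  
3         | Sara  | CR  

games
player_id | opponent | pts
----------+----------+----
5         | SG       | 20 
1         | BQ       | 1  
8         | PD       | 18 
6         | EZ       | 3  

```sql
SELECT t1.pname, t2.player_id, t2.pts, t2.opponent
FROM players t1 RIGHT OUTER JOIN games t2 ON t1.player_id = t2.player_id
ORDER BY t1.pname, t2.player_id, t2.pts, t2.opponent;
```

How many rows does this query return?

RIGHT JOIN keeps every row from `games`; unmatched rows get NULL for `players`'s columns.
Matching on t1.player_id = t2.player_id.
Matched pairs: 1; unmatched t2 rows kept: 3.
Total: 1 matched + 3 padded = 4 rows.

4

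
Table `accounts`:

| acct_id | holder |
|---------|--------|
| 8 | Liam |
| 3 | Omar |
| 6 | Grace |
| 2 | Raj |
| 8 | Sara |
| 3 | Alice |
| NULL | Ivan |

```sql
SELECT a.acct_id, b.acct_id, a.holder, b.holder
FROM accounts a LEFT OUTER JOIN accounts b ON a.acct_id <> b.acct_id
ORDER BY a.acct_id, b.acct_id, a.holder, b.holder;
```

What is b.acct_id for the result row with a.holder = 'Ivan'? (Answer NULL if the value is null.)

LEFT JOIN keeps every row from `accounts a`; unmatched rows get NULL for `accounts b`'s columns.
Matching on a.acct_id <> b.acct_id. A NULL in a compared column never satisfies the condition.
- a[0] acct_id=8 → 4 match(es) in b → 4 row(s).
- a[1] acct_id=3 → 4 match(es) in b → 4 row(s).
- a[2] acct_id=6 → 5 match(es) in b → 5 row(s).
- a[3] acct_id=2 → 5 match(es) in b → 5 row(s).
- a[4] acct_id=8 → 4 match(es) in b → 4 row(s).
- a[5] acct_id=3 → 4 match(es) in b → 4 row(s).
- a[6] acct_id=NULL → no match; kept with NULLs on the b side.

NULL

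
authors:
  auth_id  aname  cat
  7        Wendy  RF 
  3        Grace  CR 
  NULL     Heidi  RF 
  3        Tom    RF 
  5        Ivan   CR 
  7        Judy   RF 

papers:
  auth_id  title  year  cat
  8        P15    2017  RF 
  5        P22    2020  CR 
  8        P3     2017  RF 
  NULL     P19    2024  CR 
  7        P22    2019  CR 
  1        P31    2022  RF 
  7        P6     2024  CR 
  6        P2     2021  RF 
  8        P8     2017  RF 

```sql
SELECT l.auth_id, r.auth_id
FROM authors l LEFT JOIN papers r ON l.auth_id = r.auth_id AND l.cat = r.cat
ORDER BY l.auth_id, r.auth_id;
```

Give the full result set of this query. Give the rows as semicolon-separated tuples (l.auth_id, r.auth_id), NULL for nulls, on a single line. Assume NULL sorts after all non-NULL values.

(3, NULL); (3, NULL); (5, 5); (7, NULL); (7, NULL); (NULL, NULL)

LEFT JOIN keeps every row from `authors`; unmatched rows get NULL for `papers`'s columns.
Matching on l.auth_id = r.auth_id AND l.cat = r.cat. A NULL in a compared column never satisfies the condition.
Matched pairs: 1; unmatched l rows kept: 5.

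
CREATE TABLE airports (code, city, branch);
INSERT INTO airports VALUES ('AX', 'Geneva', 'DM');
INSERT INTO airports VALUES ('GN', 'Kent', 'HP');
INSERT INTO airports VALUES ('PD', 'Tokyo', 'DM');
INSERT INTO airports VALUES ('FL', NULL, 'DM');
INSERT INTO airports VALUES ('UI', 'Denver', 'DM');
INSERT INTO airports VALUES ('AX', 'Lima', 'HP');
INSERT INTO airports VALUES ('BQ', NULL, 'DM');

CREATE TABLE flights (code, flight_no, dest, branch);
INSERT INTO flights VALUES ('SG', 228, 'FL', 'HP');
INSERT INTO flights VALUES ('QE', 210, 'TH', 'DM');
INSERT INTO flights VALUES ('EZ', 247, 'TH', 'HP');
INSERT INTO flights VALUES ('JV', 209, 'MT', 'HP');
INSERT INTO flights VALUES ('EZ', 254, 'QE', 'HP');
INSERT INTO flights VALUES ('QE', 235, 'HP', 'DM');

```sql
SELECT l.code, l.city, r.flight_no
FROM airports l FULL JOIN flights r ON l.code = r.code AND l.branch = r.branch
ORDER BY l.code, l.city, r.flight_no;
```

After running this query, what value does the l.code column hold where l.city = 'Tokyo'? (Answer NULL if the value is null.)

PD

FULL OUTER JOIN keeps every row from both sides; unmatched rows get NULL for the other side's columns.
Matching on l.code = r.code AND l.branch = r.branch.
- l (code=AX, branch=DM) has no partner → padded with NULL.
- l (code=GN, branch=HP) has no partner → padded with NULL.
- l (code=PD, branch=DM) has no partner → padded with NULL.
- l (code=FL, branch=DM) has no partner → padded with NULL.
- l (code=UI, branch=DM) has no partner → padded with NULL.
- l (code=AX, branch=HP) has no partner → padded with NULL.
- l (code=BQ, branch=DM) has no partner → padded with NULL.
- 6 r row(s) had no l match → kept, l columns NULL.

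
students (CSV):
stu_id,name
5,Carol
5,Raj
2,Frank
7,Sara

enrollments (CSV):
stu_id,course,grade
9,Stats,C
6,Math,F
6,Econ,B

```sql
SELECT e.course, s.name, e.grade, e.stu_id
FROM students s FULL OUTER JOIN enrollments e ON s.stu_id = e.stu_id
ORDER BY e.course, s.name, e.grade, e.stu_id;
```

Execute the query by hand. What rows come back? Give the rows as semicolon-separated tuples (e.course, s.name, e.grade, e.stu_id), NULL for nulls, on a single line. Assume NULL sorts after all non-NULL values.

(Econ, NULL, B, 6); (Math, NULL, F, 6); (Stats, NULL, C, 9); (NULL, Carol, NULL, NULL); (NULL, Frank, NULL, NULL); (NULL, Raj, NULL, NULL); (NULL, Sara, NULL, NULL)

FULL OUTER JOIN keeps every row from both sides; unmatched rows get NULL for the other side's columns.
Matching on s.stu_id = e.stu_id.
- s (stu_id=5) has no partner → padded with NULL.
- s (stu_id=5) has no partner → padded with NULL.
- s (stu_id=2) has no partner → padded with NULL.
- s (stu_id=7) has no partner → padded with NULL.
- 3 e row(s) had no s match → kept, s columns NULL.
After projecting and ordering:
e.course | s.name | e.grade | e.stu_id
Econ | NULL | B | 6
Math | NULL | F | 6
Stats | NULL | C | 9
NULL | Carol | NULL | NULL
NULL | Frank | NULL | NULL
NULL | Raj | NULL | NULL
NULL | Sara | NULL | NULL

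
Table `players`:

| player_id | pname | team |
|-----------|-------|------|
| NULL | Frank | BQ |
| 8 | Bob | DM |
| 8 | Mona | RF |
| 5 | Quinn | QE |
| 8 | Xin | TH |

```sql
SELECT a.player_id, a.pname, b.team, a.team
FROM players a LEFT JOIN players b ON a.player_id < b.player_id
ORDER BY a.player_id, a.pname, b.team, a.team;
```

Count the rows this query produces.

LEFT JOIN keeps every row from `players a`; unmatched rows get NULL for `players b`'s columns.
Matching on a.player_id < b.player_id. A NULL in a compared column never satisfies the condition.
- a row (player_id=NULL): no match → kept, b columns NULL.
- a row (player_id=8): no match → kept, b columns NULL.
- a row (player_id=8): no match → kept, b columns NULL.
- a row (player_id=5): matches 3 b row(s) → 3 output row(s).
- a row (player_id=8): no match → kept, b columns NULL.
Total: 3 matched + 4 padded = 7 rows.

7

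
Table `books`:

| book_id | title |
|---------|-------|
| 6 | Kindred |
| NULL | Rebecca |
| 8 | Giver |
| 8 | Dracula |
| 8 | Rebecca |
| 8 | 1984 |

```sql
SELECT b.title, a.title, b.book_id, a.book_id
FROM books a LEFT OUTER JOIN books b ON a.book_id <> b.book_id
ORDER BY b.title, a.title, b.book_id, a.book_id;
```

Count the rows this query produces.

9

LEFT JOIN keeps every row from `books a`; unmatched rows get NULL for `books b`'s columns.
Matching on a.book_id <> b.book_id. A NULL in a compared column never satisfies the condition.
Matched pairs: 8; unmatched a rows kept: 1.
Total: 8 matched + 1 padded = 9 rows.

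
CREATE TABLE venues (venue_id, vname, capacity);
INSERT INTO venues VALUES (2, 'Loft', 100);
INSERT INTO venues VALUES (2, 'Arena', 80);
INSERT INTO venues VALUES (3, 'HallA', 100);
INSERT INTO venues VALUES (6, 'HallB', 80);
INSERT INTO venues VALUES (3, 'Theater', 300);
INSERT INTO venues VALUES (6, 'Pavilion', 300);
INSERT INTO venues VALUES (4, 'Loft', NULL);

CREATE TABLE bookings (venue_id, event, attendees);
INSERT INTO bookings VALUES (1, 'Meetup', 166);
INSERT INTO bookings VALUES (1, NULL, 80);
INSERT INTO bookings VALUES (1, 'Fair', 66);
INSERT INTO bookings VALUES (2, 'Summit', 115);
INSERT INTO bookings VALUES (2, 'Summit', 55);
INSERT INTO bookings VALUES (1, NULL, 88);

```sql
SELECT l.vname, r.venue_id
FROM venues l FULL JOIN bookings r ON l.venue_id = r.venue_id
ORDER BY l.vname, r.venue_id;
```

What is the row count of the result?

13

FULL OUTER JOIN keeps every row from both sides; unmatched rows get NULL for the other side's columns.
Matching on l.venue_id = r.venue_id.
- l (venue_id=2) pairs with 2 row(s) of r.
- l (venue_id=2) pairs with 2 row(s) of r.
- l (venue_id=3) has no partner → padded with NULL.
- l (venue_id=6) has no partner → padded with NULL.
- l (venue_id=3) has no partner → padded with NULL.
- l (venue_id=6) has no partner → padded with NULL.
- l (venue_id=4) has no partner → padded with NULL.
- 4 r row(s) had no l match → kept, l columns NULL.
Total: 4 matched + 9 padded = 13 rows.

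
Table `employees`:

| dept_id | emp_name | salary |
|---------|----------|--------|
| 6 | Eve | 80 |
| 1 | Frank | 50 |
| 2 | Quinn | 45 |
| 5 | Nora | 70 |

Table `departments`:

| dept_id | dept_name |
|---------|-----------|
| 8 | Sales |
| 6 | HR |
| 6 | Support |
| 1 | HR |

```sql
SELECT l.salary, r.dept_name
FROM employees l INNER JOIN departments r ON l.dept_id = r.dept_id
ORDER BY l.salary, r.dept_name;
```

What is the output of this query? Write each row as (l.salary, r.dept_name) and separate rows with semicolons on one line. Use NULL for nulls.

(50, HR); (80, HR); (80, Support)

INNER JOIN keeps only pairs where the ON condition holds.
Matching on l.dept_id = r.dept_id.
- dept_id=6: 2 matching r row(s), so 2 row(s) emitted.
- dept_id=1: 1 matching r row(s), so 1 row(s) emitted.
- dept_id=2: no matching r row, dropped.
- dept_id=5: no matching r row, dropped.
After projecting and ordering:
l.salary | r.dept_name
50 | HR
80 | HR
80 | Support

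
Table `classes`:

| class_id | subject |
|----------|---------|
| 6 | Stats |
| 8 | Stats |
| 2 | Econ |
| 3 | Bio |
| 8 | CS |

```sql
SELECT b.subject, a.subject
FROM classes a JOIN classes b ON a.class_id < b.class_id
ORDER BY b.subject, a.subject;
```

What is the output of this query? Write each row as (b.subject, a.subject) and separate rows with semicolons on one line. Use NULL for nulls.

(Bio, Econ); (CS, Bio); (CS, Econ); (CS, Stats); (Stats, Bio); (Stats, Bio); (Stats, Econ); (Stats, Econ); (Stats, Stats)

INNER JOIN keeps only pairs where the ON condition holds.
Matching on a.class_id < b.class_id.
- class_id=6: 2 matching b row(s), so 2 row(s) emitted.
- class_id=8: no matching b row, dropped.
- class_id=2: 4 matching b row(s), so 4 row(s) emitted.
- class_id=3: 3 matching b row(s), so 3 row(s) emitted.
- class_id=8: no matching b row, dropped.
After projecting and ordering:
b.subject | a.subject
Bio | Econ
CS | Bio
CS | Econ
CS | Stats
Stats | Bio
Stats | Bio
Stats | Econ
Stats | Econ
Stats | Stats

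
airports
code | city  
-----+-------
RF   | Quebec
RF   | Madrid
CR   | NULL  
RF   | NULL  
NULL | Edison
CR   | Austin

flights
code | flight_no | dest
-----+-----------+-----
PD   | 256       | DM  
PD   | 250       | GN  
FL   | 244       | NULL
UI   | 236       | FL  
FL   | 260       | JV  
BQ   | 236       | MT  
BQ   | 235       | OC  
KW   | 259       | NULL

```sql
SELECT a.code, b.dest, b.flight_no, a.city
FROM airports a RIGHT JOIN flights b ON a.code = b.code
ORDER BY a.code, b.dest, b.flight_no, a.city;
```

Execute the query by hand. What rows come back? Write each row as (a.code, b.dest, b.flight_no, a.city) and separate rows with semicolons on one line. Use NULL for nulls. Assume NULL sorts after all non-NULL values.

(NULL, DM, 256, NULL); (NULL, FL, 236, NULL); (NULL, GN, 250, NULL); (NULL, JV, 260, NULL); (NULL, MT, 236, NULL); (NULL, OC, 235, NULL); (NULL, NULL, 244, NULL); (NULL, NULL, 259, NULL)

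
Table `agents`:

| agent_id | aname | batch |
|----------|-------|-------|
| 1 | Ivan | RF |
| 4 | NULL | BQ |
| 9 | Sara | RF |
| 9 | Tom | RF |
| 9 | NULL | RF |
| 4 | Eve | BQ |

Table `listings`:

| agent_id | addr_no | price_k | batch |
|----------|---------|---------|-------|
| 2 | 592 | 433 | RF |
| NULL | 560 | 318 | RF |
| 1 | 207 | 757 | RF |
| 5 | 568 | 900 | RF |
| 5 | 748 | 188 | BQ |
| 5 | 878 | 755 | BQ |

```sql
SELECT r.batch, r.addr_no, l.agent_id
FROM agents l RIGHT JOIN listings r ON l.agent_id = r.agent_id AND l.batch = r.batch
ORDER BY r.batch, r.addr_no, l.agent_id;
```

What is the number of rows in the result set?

6

RIGHT JOIN keeps every row from `listings`; unmatched rows get NULL for `agents`'s columns.
Matching on l.agent_id = r.agent_id AND l.batch = r.batch. A NULL in a compared column never satisfies the condition.
- l row (agent_id=1, batch=RF): matches 1 r row(s) → 1 output row(s).
- l row (agent_id=4, batch=BQ): no match.
- l row (agent_id=9, batch=RF): no match.
- l row (agent_id=9, batch=RF): no match.
- l row (agent_id=9, batch=RF): no match.
- l row (agent_id=4, batch=BQ): no match.
- 5 row(s) from r found no l partner → padded with NULL.
Total: 1 matched + 5 padded = 6 rows.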